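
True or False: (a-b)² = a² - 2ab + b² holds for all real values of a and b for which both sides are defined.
True.

Claim: (a-b)² = a² - 2ab + b².
Reasoning: Expand: (a-b)² = (a-b)(a-b) = a·a - a·b - b·a + b·b = a² - 2ab + b².
So the two sides agree for all real values of a and b for which both sides are defined.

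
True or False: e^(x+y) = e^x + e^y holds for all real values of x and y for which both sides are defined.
Claim: e^(x+y) = e^x + e^y.
Test a specific point where both sides are defined: x = 4, y = 5.
LHS = e^(x+y) ≈ 8103.0839
RHS = e^x + e^y ≈ 203.0113
Since 8103.0839 ≠ 203.0113, the equation fails at this point, so it cannot hold for all real values of x and y for which both sides are defined.
The correct rule is e^(x+y) = e^x · e^y (a product, not a sum).

Conclusion: False.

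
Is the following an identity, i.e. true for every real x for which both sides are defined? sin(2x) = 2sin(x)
Claim: sin(2x) = 2sin(x).
Test a specific point where both sides are defined: x = π/3.
LHS = sin(2x) ≈ 0.8660
RHS = 2sin(x) ≈ 1.7321
Since 0.8660 ≠ 1.7321, the equation fails at this point, so it cannot hold for every real x for which both sides are defined.
The correct double-angle formula is sin(2x) = 2sin(x)cos(x).

Conclusion: No, this is NOT an identity.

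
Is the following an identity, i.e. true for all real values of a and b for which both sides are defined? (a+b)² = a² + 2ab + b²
Yes, this is an identity.

Claim: (a+b)² = a² + 2ab + b².
Reasoning: Expand: (a+b)² = (a+b)(a+b) = a·a + a·b + b·a + b·b = a² + 2ab + b².
So the two sides agree for all real values of a and b for which both sides are defined.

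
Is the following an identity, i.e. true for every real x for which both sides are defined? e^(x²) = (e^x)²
No, this is NOT an identity.

Claim: e^(x²) = (e^x)².
Test a specific point where both sides are defined: x = -2.
LHS = e^(x²) ≈ 54.5982
RHS = (e^x)² ≈ 0.0183
Since 54.5982 ≠ 0.0183, the equation fails at this point, so it cannot hold for every real x for which both sides are defined.
(e^x)² = e^(2x), and 2x ≠ x² in general.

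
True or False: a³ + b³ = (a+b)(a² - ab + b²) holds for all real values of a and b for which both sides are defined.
Claim: a³ + b³ = (a+b)(a² - ab + b²).
Reasoning: Expand the right side: (a+b)(a² - ab + b²) = a³ - a²b + ab² + a²b - ab² + b³ = a³ + b³ (the middle terms cancel in pairs).
So the two sides agree for all real values of a and b for which both sides are defined.

Conclusion: True.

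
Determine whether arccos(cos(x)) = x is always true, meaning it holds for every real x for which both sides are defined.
No, this is NOT an identity.

Claim: arccos(cos(x)) = x.
Test a specific point where both sides are defined: x = -π/2.
LHS = arccos(cos(x)) ≈ 1.5708
RHS = x ≈ -1.5708
Since 1.5708 ≠ -1.5708, the equation fails at this point, so it cannot hold for every real x for which both sides are defined.
arccos only returns values in [0, π], so arccos(cos(x)) = x holds only for x in that interval, not for all real x.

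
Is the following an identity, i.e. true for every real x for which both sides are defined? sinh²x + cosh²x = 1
No, this is NOT an identity.

Claim: sinh²x + cosh²x = 1.
Test a specific point where both sides are defined: x = 3.
LHS = sinh²x + cosh²x ≈ 201.7156
RHS = 1 ≈ 1.0000
Since 201.7156 ≠ 1.0000, the equation fails at this point, so it cannot hold for every real x for which both sides are defined.
The correct hyperbolic identity is cosh²x - sinh²x = 1 (a difference); the sum sinh²x + cosh²x equals cosh(2x).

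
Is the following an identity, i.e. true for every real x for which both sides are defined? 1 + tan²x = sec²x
Claim: 1 + tan²x = sec²x.
Reasoning: Start from sin²x + cos²x = 1 and divide every term by cos²x (allowed wherever tan x and sec x are defined): tan²x + 1 = 1/cos²x = sec²x.
So the two sides agree for every real x for which both sides are defined.

Conclusion: Yes, this is an identity.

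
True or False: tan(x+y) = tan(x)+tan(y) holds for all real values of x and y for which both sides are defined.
Claim: tan(x+y) = tan(x)+tan(y).
Test a specific point where both sides are defined: x = 3π/4, y = -π/3.
LHS = tan(x+y) ≈ 3.7321
RHS = tan(x)+tan(y) ≈ -2.7321
Since 3.7321 ≠ -2.7321, the equation fails at this point, so it cannot hold for all real values of x and y for which both sides are defined.
The correct formula is tan(x+y) = (tan(x) + tan(y))/(1 - tan(x)tan(y)).

Conclusion: False.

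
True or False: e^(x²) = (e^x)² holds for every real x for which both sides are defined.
Claim: e^(x²) = (e^x)².
Test a specific point where both sides are defined: x = 3/2.
LHS = e^(x²) ≈ 9.4877
RHS = (e^x)² ≈ 20.0855
Since 9.4877 ≠ 20.0855, the equation fails at this point, so it cannot hold for every real x for which both sides are defined.
(e^x)² = e^(2x), and 2x ≠ x² in general.

Conclusion: False.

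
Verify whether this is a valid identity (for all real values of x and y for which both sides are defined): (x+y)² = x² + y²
Claim: (x+y)² = x² + y².
Test a specific point where both sides are defined: x = -1, y = 3/2.
LHS = (x+y)² ≈ 0.2500
RHS = x² + y² ≈ 3.2500
Since 0.2500 ≠ 3.2500, the equation fails at this point, so it cannot hold for all real values of x and y for which both sides are defined.
The correct expansion is (x+y)² = x² + 2xy + y²; the cross term 2xy is missing.

Conclusion: No, this is NOT an identity.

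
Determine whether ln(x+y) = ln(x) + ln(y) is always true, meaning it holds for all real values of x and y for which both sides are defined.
No, this is NOT an identity.

Claim: ln(x+y) = ln(x) + ln(y).
Test a specific point where both sides are defined: x = 4, y = 3.
LHS = ln(x+y) ≈ 1.9459
RHS = ln(x) + ln(y) ≈ 2.4849
Since 1.9459 ≠ 2.4849, the equation fails at this point, so it cannot hold for all real values of x and y for which both sides are defined.
ln(x) + ln(y) = ln(xy), not ln(x+y).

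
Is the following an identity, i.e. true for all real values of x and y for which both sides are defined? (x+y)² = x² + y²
Claim: (x+y)² = x² + y².
Test a specific point where both sides are defined: x = -1, y = 3/2.
LHS = (x+y)² ≈ 0.2500
RHS = x² + y² ≈ 3.2500
Since 0.2500 ≠ 3.2500, the equation fails at this point, so it cannot hold for all real values of x and y for which both sides are defined.
The correct expansion is (x+y)² = x² + 2xy + y²; the cross term 2xy is missing.

Conclusion: No, this is NOT an identity.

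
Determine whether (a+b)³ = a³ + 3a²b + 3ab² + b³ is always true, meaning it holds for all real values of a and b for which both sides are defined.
Yes, this is an identity.

Claim: (a+b)³ = a³ + 3a²b + 3ab² + b³.
Reasoning: (a+b)³ = (a+b)(a+b)² = (a+b)(a² + 2ab + b²) = a³ + 2a²b + ab² + a²b + 2ab² + b³ = a³ + 3a²b + 3ab² + b³.
So the two sides agree for all real values of a and b for which both sides are defined.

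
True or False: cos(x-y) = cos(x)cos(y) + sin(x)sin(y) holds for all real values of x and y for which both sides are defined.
Claim: cos(x-y) = cos(x)cos(y) + sin(x)sin(y).
Reasoning: Replace y by -y in cos(x+y) = cos(x)cos(y) - sin(x)sin(y) and use cos(-y) = cos(y), sin(-y) = -sin(y): cos(x-y) = cos(x)cos(y) + sin(x)sin(y).
So the two sides agree for all real values of x and y for which both sides are defined.

Conclusion: True.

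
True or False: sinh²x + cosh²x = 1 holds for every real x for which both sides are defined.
Claim: sinh²x + cosh²x = 1.
Test a specific point where both sides are defined: x = 1.
LHS = sinh²x + cosh²x ≈ 3.7622
RHS = 1 ≈ 1.0000
Since 3.7622 ≠ 1.0000, the equation fails at this point, so it cannot hold for every real x for which both sides are defined.
The correct hyperbolic identity is cosh²x - sinh²x = 1 (a difference); the sum sinh²x + cosh²x equals cosh(2x).

Conclusion: False.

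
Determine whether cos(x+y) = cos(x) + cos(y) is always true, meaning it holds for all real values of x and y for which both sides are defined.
No, this is NOT an identity.

Claim: cos(x+y) = cos(x) + cos(y).
Test a specific point where both sides are defined: x = -π/6, y = π/4.
LHS = cos(x+y) ≈ 0.9659
RHS = cos(x) + cos(y) ≈ 1.5731
Since 0.9659 ≠ 1.5731, the equation fails at this point, so it cannot hold for all real values of x and y for which both sides are defined.
The correct expansion is cos(x+y) = cos(x)cos(y) - sin(x)sin(y); cosine is not additive.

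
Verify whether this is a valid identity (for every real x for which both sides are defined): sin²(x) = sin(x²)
No, this is NOT an identity.

Claim: sin²(x) = sin(x²).
Test a specific point where both sides are defined: x = -π/2.
LHS = sin²(x) ≈ 1.0000
RHS = sin(x²) ≈ 0.6243
Since 1.0000 ≠ 0.6243, the equation fails at this point, so it cannot hold for every real x for which both sides are defined.
sin²(x) means (sin x)², squaring the output; sin(x²) squares the input. These are different functions.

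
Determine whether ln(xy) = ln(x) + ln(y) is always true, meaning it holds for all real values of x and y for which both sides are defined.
Yes, this is an identity.

Claim: ln(xy) = ln(x) + ln(y).
Reasoning: Both sides are simultaneously defined only when x, y > 0. Write x = e^p, y = e^q (p = ln x, q = ln y). Then xy = e^p · e^q = e^(p+q), so ln(xy) = p + q = ln(x) + ln(y).
So the two sides agree for all real values of x and y for which both sides are defined.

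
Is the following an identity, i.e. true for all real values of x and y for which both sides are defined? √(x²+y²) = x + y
Claim: √(x²+y²) = x + y.
Test a specific point where both sides are defined: x = -3, y = 3.
LHS = √(x²+y²) ≈ 4.2426
RHS = x + y ≈ 0.0000
Since 4.2426 ≠ 0.0000, the equation fails at this point, so it cannot hold for all real values of x and y for which both sides are defined.
(x+y)² = x² + 2xy + y², not x² + y², so the square root does not split this way.

Conclusion: No, this is NOT an identity.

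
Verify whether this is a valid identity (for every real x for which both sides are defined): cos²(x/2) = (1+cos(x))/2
Claim: cos²(x/2) = (1+cos(x))/2.
Reasoning: Use cos(2θ) = 2cos²θ - 1 with θ = x/2: cos(x) = 2cos²(x/2) - 1. Solving for cos²(x/2) gives (1 + cos(x))/2.
So the two sides agree for every real x for which both sides are defined.

Conclusion: Yes, this is an identity.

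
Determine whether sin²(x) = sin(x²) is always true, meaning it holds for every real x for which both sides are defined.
Claim: sin²(x) = sin(x²).
Test a specific point where both sides are defined: x = π.
LHS = sin²(x) ≈ 0.0000
RHS = sin(x²) ≈ -0.4303
Since 0.0000 ≠ -0.4303, the equation fails at this point, so it cannot hold for every real x for which both sides are defined.
sin²(x) means (sin x)², squaring the output; sin(x²) squares the input. These are different functions.

Conclusion: No, this is NOT an identity.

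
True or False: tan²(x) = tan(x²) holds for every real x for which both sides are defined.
Claim: tan²(x) = tan(x²).
Test a specific point where both sides are defined: x = π/3.
LHS = tan²(x) ≈ 3.0000
RHS = tan(x²) ≈ 1.9485
Since 3.0000 ≠ 1.9485, the equation fails at this point, so it cannot hold for every real x for which both sides are defined.
tan²(x) means (tan x)², squaring the output; tan(x²) squares the input. These are different functions.

Conclusion: False.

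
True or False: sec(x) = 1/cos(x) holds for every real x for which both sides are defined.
Claim: sec(x) = 1/cos(x).
Reasoning: sec(x) is by definition the reciprocal of cos(x), wherever cos(x) ≠ 0.
So the two sides agree for every real x for which both sides are defined.

Conclusion: True.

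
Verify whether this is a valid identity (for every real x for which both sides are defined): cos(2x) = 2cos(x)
No, this is NOT an identity.

Claim: cos(2x) = 2cos(x).
Test a specific point where both sides are defined: x = -π/4.
LHS = cos(2x) ≈ 0.0000
RHS = 2cos(x) ≈ 1.4142
Since 0.0000 ≠ 1.4142, the equation fails at this point, so it cannot hold for every real x for which both sides are defined.
The correct double-angle formula is cos(2x) = cos²x - sin²x.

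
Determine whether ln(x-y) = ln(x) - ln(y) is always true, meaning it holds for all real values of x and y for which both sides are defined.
Claim: ln(x-y) = ln(x) - ln(y).
Test a specific point where both sides are defined: x = 3/2, y = 1/2.
LHS = ln(x-y) ≈ 0.0000
RHS = ln(x) - ln(y) ≈ 1.0986
Since 0.0000 ≠ 1.0986, the equation fails at this point, so it cannot hold for all real values of x and y for which both sides are defined.
ln(x) - ln(y) = ln(x/y), not ln(x-y).

Conclusion: No, this is NOT an identity.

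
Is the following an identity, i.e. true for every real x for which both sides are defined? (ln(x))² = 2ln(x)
No, this is NOT an identity.

Claim: (ln(x))² = 2ln(x).
Test a specific point where both sides are defined: x = 2.
LHS = (ln(x))² ≈ 0.4805
RHS = 2ln(x) ≈ 1.3863
Since 0.4805 ≠ 1.3863, the equation fails at this point, so it cannot hold for every real x for which both sides are defined.
2ln(x) equals ln(x²), which is not the same as (ln x)².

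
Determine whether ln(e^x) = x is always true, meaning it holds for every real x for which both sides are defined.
Claim: ln(e^x) = x.
Reasoning: ln is the inverse of the exponential: ln(e^x) asks for the exponent p with e^p = e^x, and since e^p is one-to-one that exponent is p = x.
So the two sides agree for every real x for which both sides are defined.

Conclusion: Yes, this is an identity.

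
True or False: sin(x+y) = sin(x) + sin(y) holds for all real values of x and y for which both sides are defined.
False.

Claim: sin(x+y) = sin(x) + sin(y).
Test a specific point where both sides are defined: x = 2π/3, y = 2π/3.
LHS = sin(x+y) ≈ -0.8660
RHS = sin(x) + sin(y) ≈ 1.7321
Since -0.8660 ≠ 1.7321, the equation fails at this point, so it cannot hold for all real values of x and y for which both sides are defined.
The correct expansion is sin(x+y) = sin(x)cos(y) + cos(x)sin(y); sine is not additive.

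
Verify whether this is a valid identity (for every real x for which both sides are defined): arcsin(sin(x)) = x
Claim: arcsin(sin(x)) = x.
Test a specific point where both sides are defined: x = 3π/4.
LHS = arcsin(sin(x)) ≈ 0.7854
RHS = x ≈ 2.3562
Since 0.7854 ≠ 2.3562, the equation fails at this point, so it cannot hold for every real x for which both sides are defined.
arcsin only returns values in [-π/2, π/2], so arcsin(sin(x)) = x holds only for x in that interval, not for all real x.

Conclusion: No, this is NOT an identity.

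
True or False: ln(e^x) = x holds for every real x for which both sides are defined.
Claim: ln(e^x) = x.
Reasoning: ln is the inverse of the exponential: ln(e^x) asks for the exponent p with e^p = e^x, and since e^p is one-to-one that exponent is p = x.
So the two sides agree for every real x for which both sides are defined.

Conclusion: True.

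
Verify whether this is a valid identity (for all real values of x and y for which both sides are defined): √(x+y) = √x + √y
Claim: √(x+y) = √x + √y.
Test a specific point where both sides are defined: x = 1/2, y = 2.
LHS = √(x+y) ≈ 1.5811
RHS = √x + √y ≈ 2.1213
Since 1.5811 ≠ 2.1213, the equation fails at this point, so it cannot hold for all real values of x and y for which both sides are defined.
Squaring the right side gives x + 2√(xy) + y, not x + y.

Conclusion: No, this is NOT an identity.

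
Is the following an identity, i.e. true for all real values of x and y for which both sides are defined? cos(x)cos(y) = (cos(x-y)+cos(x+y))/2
Claim: cos(x)cos(y) = (cos(x-y)+cos(x+y))/2.
Reasoning: cos(x-y) = cos(x)cos(y) + sin(x)sin(y) and cos(x+y) = cos(x)cos(y) - sin(x)sin(y). Adding, cos(x-y) + cos(x+y) = 2cos(x)cos(y); divide by 2.
So the two sides agree for all real values of x and y for which both sides are defined.

Conclusion: Yes, this is an identity.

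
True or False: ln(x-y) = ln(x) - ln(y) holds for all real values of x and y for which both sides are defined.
False.

Claim: ln(x-y) = ln(x) - ln(y).
Test a specific point where both sides are defined: x = 5, y = 2.
LHS = ln(x-y) ≈ 1.0986
RHS = ln(x) - ln(y) ≈ 0.9163
Since 1.0986 ≠ 0.9163, the equation fails at this point, so it cannot hold for all real values of x and y for which both sides are defined.
ln(x) - ln(y) = ln(x/y), not ln(x-y).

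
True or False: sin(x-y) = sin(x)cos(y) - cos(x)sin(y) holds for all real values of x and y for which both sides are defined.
Claim: sin(x-y) = sin(x)cos(y) - cos(x)sin(y).
Reasoning: Replace y by -y in sin(x+y) = sin(x)cos(y) + cos(x)sin(y) and use cos(-y) = cos(y), sin(-y) = -sin(y): sin(x-y) = sin(x)cos(y) - cos(x)sin(y).
So the two sides agree for all real values of x and y for which both sides are defined.

Conclusion: True.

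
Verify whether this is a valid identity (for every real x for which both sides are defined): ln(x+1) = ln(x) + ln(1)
No, this is NOT an identity.

Claim: ln(x+1) = ln(x) + ln(1).
Test a specific point where both sides are defined: x = 4.
LHS = ln(x+1) ≈ 1.6094
RHS = ln(x) + ln(1) ≈ 1.3863
Since 1.6094 ≠ 1.3863, the equation fails at this point, so it cannot hold for every real x for which both sides are defined.
ln(1) = 0, so the right side is just ln(x), which differs from ln(x+1).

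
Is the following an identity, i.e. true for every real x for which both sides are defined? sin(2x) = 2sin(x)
Claim: sin(2x) = 2sin(x).
Test a specific point where both sides are defined: x = π/3.
LHS = sin(2x) ≈ 0.8660
RHS = 2sin(x) ≈ 1.7321
Since 0.8660 ≠ 1.7321, the equation fails at this point, so it cannot hold for every real x for which both sides are defined.
The correct double-angle formula is sin(2x) = 2sin(x)cos(x).

Conclusion: No, this is NOT an identity.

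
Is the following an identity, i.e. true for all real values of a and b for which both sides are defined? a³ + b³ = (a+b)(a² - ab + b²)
Claim: a³ + b³ = (a+b)(a² - ab + b²).
Reasoning: Expand the right side: (a+b)(a² - ab + b²) = a³ - a²b + ab² + a²b - ab² + b³ = a³ + b³ (the middle terms cancel in pairs).
So the two sides agree for all real values of a and b for which both sides are defined.

Conclusion: Yes, this is an identity.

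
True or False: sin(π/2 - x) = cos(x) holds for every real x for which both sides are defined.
True.

Claim: sin(π/2 - x) = cos(x).
Reasoning: Use sin(u - v) = sin(u)cos(v) - cos(u)sin(v) with u = π/2, v = x: sin(π/2)cos(x) - cos(π/2)sin(x) = 1·cos(x) - 0·sin(x) = cos(x).
So the two sides agree for every real x for which both sides are defined.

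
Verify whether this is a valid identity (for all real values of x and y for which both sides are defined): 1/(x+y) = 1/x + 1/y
No, this is NOT an identity.

Claim: 1/(x+y) = 1/x + 1/y.
Test a specific point where both sides are defined: x = 1/2, y = 1/2.
LHS = 1/(x+y) ≈ 1.0000
RHS = 1/x + 1/y ≈ 4.0000
Since 1.0000 ≠ 4.0000, the equation fails at this point, so it cannot hold for all real values of x and y for which both sides are defined.
1/x + 1/y = (x+y)/(xy), which is not 1/(x+y).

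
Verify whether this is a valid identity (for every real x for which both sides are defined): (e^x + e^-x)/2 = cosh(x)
Yes, this is an identity.

Claim: (e^x + e^-x)/2 = cosh(x).
Reasoning: This is exactly the definition of the hyperbolic cosine: cosh(x) := (e^x + e^-x)/2.
So the two sides agree for every real x for which both sides are defined.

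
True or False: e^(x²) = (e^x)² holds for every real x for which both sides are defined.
False.

Claim: e^(x²) = (e^x)².
Test a specific point where both sides are defined: x = -3.
LHS = e^(x²) ≈ 8103.0839
RHS = (e^x)² ≈ 0.0025
Since 8103.0839 ≠ 0.0025, the equation fails at this point, so it cannot hold for every real x for which both sides are defined.
(e^x)² = e^(2x), and 2x ≠ x² in general.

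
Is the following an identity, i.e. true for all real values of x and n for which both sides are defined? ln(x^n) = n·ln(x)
Claim: ln(x^n) = n·ln(x).
Reasoning: The right side requires x > 0. For x > 0, x^n = (e^(ln x))^n = e^(n·ln x), so taking ln of both sides gives ln(x^n) = n·ln(x).
So the two sides agree for all real values of x and n for which both sides are defined.

Conclusion: Yes, this is an identity.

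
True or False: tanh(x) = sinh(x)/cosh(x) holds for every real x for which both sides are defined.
True.

Claim: tanh(x) = sinh(x)/cosh(x).
Reasoning: tanh(x) is defined as sinh(x)/cosh(x) = (e^x - e^-x)/(e^x + e^-x); cosh(x) ≥ 1 is never zero, so this holds for every real x.
So the two sides agree for every real x for which both sides are defined.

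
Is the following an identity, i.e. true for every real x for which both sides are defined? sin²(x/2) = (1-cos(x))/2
Claim: sin²(x/2) = (1-cos(x))/2.
Reasoning: Use cos(2θ) = 1 - 2sin²θ with θ = x/2: cos(x) = 1 - 2sin²(x/2). Solving for sin²(x/2) gives (1 - cos(x))/2.
So the two sides agree for every real x for which both sides are defined.

Conclusion: Yes, this is an identity.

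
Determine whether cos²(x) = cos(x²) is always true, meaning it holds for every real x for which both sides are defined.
Claim: cos²(x) = cos(x²).
Test a specific point where both sides are defined: x = π.
LHS = cos²(x) ≈ 1.0000
RHS = cos(x²) ≈ -0.9027
Since 1.0000 ≠ -0.9027, the equation fails at this point, so it cannot hold for every real x for which both sides are defined.
cos²(x) means (cos x)², squaring the output; cos(x²) squares the input. These are different functions.

Conclusion: No, this is NOT an identity.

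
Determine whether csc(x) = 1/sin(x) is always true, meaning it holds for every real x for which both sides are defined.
Claim: csc(x) = 1/sin(x).
Reasoning: csc(x) is by definition the reciprocal of sin(x), wherever sin(x) ≠ 0.
So the two sides agree for every real x for which both sides are defined.

Conclusion: Yes, this is an identity.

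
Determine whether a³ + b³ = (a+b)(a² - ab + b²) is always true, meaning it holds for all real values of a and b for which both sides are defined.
Claim: a³ + b³ = (a+b)(a² - ab + b²).
Reasoning: Expand the right side: (a+b)(a² - ab + b²) = a³ - a²b + ab² + a²b - ab² + b³ = a³ + b³ (the middle terms cancel in pairs).
So the two sides agree for all real values of a and b for which both sides are defined.

Conclusion: Yes, this is an identity.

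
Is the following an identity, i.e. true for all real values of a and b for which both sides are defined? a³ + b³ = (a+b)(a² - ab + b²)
Claim: a³ + b³ = (a+b)(a² - ab + b²).
Reasoning: Expand the right side: (a+b)(a² - ab + b²) = a³ - a²b + ab² + a²b - ab² + b³ = a³ + b³ (the middle terms cancel in pairs).
So the two sides agree for all real values of a and b for which both sides are defined.

Conclusion: Yes, this is an identity.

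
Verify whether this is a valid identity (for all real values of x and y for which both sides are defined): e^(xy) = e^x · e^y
Claim: e^(xy) = e^x · e^y.
Test a specific point where both sides are defined: x = 3/2, y = 5.
LHS = e^(xy) ≈ 1808.0424
RHS = e^x · e^y ≈ 665.1416
Since 1808.0424 ≠ 665.1416, the equation fails at this point, so it cannot hold for all real values of x and y for which both sides are defined.
e^x · e^y = e^(x+y), not e^(xy).

Conclusion: No, this is NOT an identity.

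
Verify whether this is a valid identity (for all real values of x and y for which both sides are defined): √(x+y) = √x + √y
Claim: √(x+y) = √x + √y.
Test a specific point where both sides are defined: x = 3/2, y = 1.
LHS = √(x+y) ≈ 1.5811
RHS = √x + √y ≈ 2.2247
Since 1.5811 ≠ 2.2247, the equation fails at this point, so it cannot hold for all real values of x and y for which both sides are defined.
Squaring the right side gives x + 2√(xy) + y, not x + y.

Conclusion: No, this is NOT an identity.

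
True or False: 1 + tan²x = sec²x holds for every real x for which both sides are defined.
Claim: 1 + tan²x = sec²x.
Reasoning: Start from sin²x + cos²x = 1 and divide every term by cos²x (allowed wherever tan x and sec x are defined): tan²x + 1 = 1/cos²x = sec²x.
So the two sides agree for every real x for which both sides are defined.

Conclusion: True.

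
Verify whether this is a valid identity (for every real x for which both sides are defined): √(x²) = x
No, this is NOT an identity.

Claim: √(x²) = x.
Test a specific point where both sides are defined: x = -3.
LHS = √(x²) ≈ 3.0000
RHS = x ≈ -3.0000
Since 3.0000 ≠ -3.0000, the equation fails at this point, so it cannot hold for every real x for which both sides are defined.
√(x²) = |x|, which differs from x whenever x < 0 (both sides are defined for every real x).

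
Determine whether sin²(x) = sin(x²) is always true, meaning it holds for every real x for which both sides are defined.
No, this is NOT an identity.

Claim: sin²(x) = sin(x²).
Test a specific point where both sides are defined: x = -π/4.
LHS = sin²(x) ≈ 0.5000
RHS = sin(x²) ≈ 0.5785
Since 0.5000 ≠ 0.5785, the equation fails at this point, so it cannot hold for every real x for which both sides are defined.
sin²(x) means (sin x)², squaring the output; sin(x²) squares the input. These are different functions.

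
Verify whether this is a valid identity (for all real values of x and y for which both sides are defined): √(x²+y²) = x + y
Claim: √(x²+y²) = x + y.
Test a specific point where both sides are defined: x = 2, y = 4.
LHS = √(x²+y²) ≈ 4.4721
RHS = x + y ≈ 6.0000
Since 4.4721 ≠ 6.0000, the equation fails at this point, so it cannot hold for all real values of x and y for which both sides are defined.
(x+y)² = x² + 2xy + y², not x² + y², so the square root does not split this way.

Conclusion: No, this is NOT an identity.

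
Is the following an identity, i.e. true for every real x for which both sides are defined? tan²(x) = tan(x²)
Claim: tan²(x) = tan(x²).
Test a specific point where both sides are defined: x = π/6.
LHS = tan²(x) ≈ 0.3333
RHS = tan(x²) ≈ 0.2812
Since 0.3333 ≠ 0.2812, the equation fails at this point, so it cannot hold for every real x for which both sides are defined.
tan²(x) means (tan x)², squaring the output; tan(x²) squares the input. These are different functions.

Conclusion: No, this is NOT an identity.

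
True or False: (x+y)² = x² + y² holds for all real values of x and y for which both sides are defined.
False.

Claim: (x+y)² = x² + y².
Test a specific point where both sides are defined: x = -2, y = 3/2.
LHS = (x+y)² ≈ 0.2500
RHS = x² + y² ≈ 6.2500
Since 0.2500 ≠ 6.2500, the equation fails at this point, so it cannot hold for all real values of x and y for which both sides are defined.
The correct expansion is (x+y)² = x² + 2xy + y²; the cross term 2xy is missing.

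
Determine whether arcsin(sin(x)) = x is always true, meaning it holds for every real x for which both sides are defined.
No, this is NOT an identity.

Claim: arcsin(sin(x)) = x.
Test a specific point where both sides are defined: x = π.
LHS = arcsin(sin(x)) ≈ 0.0000
RHS = x ≈ 3.1416
Since 0.0000 ≠ 3.1416, the equation fails at this point, so it cannot hold for every real x for which both sides are defined.
arcsin only returns values in [-π/2, π/2], so arcsin(sin(x)) = x holds only for x in that interval, not for all real x.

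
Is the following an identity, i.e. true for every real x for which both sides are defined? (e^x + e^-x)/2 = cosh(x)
Yes, this is an identity.

Claim: (e^x + e^-x)/2 = cosh(x).
Reasoning: This is exactly the definition of the hyperbolic cosine: cosh(x) := (e^x + e^-x)/2.
So the two sides agree for every real x for which both sides are defined.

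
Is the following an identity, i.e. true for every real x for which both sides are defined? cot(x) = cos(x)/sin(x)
Claim: cot(x) = cos(x)/sin(x).
Reasoning: cot(x) is defined as 1/tan(x) = 1/(sin(x)/cos(x)) = cos(x)/sin(x), wherever sin(x) ≠ 0.
So the two sides agree for every real x for which both sides are defined.

Conclusion: Yes, this is an identity.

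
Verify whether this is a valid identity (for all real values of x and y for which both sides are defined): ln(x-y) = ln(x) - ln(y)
No, this is NOT an identity.

Claim: ln(x-y) = ln(x) - ln(y).
Test a specific point where both sides are defined: x = 2, y = 1.
LHS = ln(x-y) ≈ 0.0000
RHS = ln(x) - ln(y) ≈ 0.6931
Since 0.0000 ≠ 0.6931, the equation fails at this point, so it cannot hold for all real values of x and y for which both sides are defined.
ln(x) - ln(y) = ln(x/y), not ln(x-y).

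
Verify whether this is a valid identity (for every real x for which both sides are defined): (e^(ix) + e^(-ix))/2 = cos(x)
Yes, this is an identity.

Claim: (e^(ix) + e^(-ix))/2 = cos(x).
Reasoning: By Euler's formula e^(ix) = cos(x) + i·sin(x) and e^(-ix) = cos(x) - i·sin(x). Adding cancels the sine terms: e^(ix) + e^(-ix) = 2cos(x); divide by 2.
So the two sides agree for every real x for which both sides are defined.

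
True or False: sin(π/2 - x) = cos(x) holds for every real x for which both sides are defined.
Claim: sin(π/2 - x) = cos(x).
Reasoning: Use sin(u - v) = sin(u)cos(v) - cos(u)sin(v) with u = π/2, v = x: sin(π/2)cos(x) - cos(π/2)sin(x) = 1·cos(x) - 0·sin(x) = cos(x).
So the two sides agree for every real x for which both sides are defined.

Conclusion: True.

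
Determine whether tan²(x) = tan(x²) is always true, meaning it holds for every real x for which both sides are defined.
No, this is NOT an identity.

Claim: tan²(x) = tan(x²).
Test a specific point where both sides are defined: x = -π/6.
LHS = tan²(x) ≈ 0.3333
RHS = tan(x²) ≈ 0.2812
Since 0.3333 ≠ 0.2812, the equation fails at this point, so it cannot hold for every real x for which both sides are defined.
tan²(x) means (tan x)², squaring the output; tan(x²) squares the input. These are different functions.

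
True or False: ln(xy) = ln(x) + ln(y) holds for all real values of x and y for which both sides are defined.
True.

Claim: ln(xy) = ln(x) + ln(y).
Reasoning: Both sides are simultaneously defined only when x, y > 0. Write x = e^p, y = e^q (p = ln x, q = ln y). Then xy = e^p · e^q = e^(p+q), so ln(xy) = p + q = ln(x) + ln(y).
So the two sides agree for all real values of x and y for which both sides are defined.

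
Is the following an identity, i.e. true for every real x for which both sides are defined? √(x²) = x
Claim: √(x²) = x.
Test a specific point where both sides are defined: x = -3.
LHS = √(x²) ≈ 3.0000
RHS = x ≈ -3.0000
Since 3.0000 ≠ -3.0000, the equation fails at this point, so it cannot hold for every real x for which both sides are defined.
√(x²) = |x|, which differs from x whenever x < 0 (both sides are defined for every real x).

Conclusion: No, this is NOT an identity.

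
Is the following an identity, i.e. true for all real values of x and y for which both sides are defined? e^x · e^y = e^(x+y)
Yes, this is an identity.

Claim: e^x · e^y = e^(x+y).
Reasoning: This is the law of exponents for a common base: multiplying powers adds exponents. E.g. from the series, (Σ x^j/j!)(Σ y^k/k!) = Σ_m (Σ_{j+k=m} x^j y^k/(j!k!)) = Σ_m (x+y)^m/m! by the binomial theorem.
So the two sides agree for all real values of x and y for which both sides are defined.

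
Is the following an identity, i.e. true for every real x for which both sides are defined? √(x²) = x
Claim: √(x²) = x.
Test a specific point where both sides are defined: x = -1.
LHS = √(x²) ≈ 1.0000
RHS = x ≈ -1.0000
Since 1.0000 ≠ -1.0000, the equation fails at this point, so it cannot hold for every real x for which both sides are defined.
√(x²) = |x|, which differs from x whenever x < 0 (both sides are defined for every real x).

Conclusion: No, this is NOT an identity.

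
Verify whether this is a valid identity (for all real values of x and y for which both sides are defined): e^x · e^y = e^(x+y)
Claim: e^x · e^y = e^(x+y).
Reasoning: This is the law of exponents for a common base: multiplying powers adds exponents. E.g. from the series, (Σ x^j/j!)(Σ y^k/k!) = Σ_m (Σ_{j+k=m} x^j y^k/(j!k!)) = Σ_m (x+y)^m/m! by the binomial theorem.
So the two sides agree for all real values of x and y for which both sides are defined.

Conclusion: Yes, this is an identity.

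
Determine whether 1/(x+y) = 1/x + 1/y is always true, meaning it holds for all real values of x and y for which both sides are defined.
No, this is NOT an identity.

Claim: 1/(x+y) = 1/x + 1/y.
Test a specific point where both sides are defined: x = 2, y = 1/2.
LHS = 1/(x+y) ≈ 0.4000
RHS = 1/x + 1/y ≈ 2.5000
Since 0.4000 ≠ 2.5000, the equation fails at this point, so it cannot hold for all real values of x and y for which both sides are defined.
1/x + 1/y = (x+y)/(xy), which is not 1/(x+y).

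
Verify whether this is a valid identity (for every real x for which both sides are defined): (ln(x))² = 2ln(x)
Claim: (ln(x))² = 2ln(x).
Test a specific point where both sides are defined: x = 5.
LHS = (ln(x))² ≈ 2.5903
RHS = 2ln(x) ≈ 3.2189
Since 2.5903 ≠ 3.2189, the equation fails at this point, so it cannot hold for every real x for which both sides are defined.
2ln(x) equals ln(x²), which is not the same as (ln x)².

Conclusion: No, this is NOT an identity.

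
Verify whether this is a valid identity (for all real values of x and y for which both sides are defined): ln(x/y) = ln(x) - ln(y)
Claim: ln(x/y) = ln(x) - ln(y).
Reasoning: Both sides are simultaneously defined only when x, y > 0. Write x = e^p, y = e^q. Then x/y = e^(p-q), so ln(x/y) = p - q = ln(x) - ln(y).
So the two sides agree for all real values of x and y for which both sides are defined.

Conclusion: Yes, this is an identity.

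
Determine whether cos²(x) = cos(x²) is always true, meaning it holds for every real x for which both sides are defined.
No, this is NOT an identity.

Claim: cos²(x) = cos(x²).
Test a specific point where both sides are defined: x = -π/6.
LHS = cos²(x) ≈ 0.7500
RHS = cos(x²) ≈ 0.9627
Since 0.7500 ≠ 0.9627, the equation fails at this point, so it cannot hold for every real x for which both sides are defined.
cos²(x) means (cos x)², squaring the output; cos(x²) squares the input. These are different functions.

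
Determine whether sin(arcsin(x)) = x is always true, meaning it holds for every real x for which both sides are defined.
Claim: sin(arcsin(x)) = x.
Reasoning: For -1 ≤ x ≤ 1 (where arcsin is defined), arcsin(x) is by definition an angle whose sine equals x. Taking the sine of that angle returns x. (Note the other order, arcsin(sin x) = x, is NOT an identity.)
So the two sides agree for every real x for which both sides are defined.

Conclusion: Yes, this is an identity.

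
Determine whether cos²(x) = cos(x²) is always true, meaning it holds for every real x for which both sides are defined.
Claim: cos²(x) = cos(x²).
Test a specific point where both sides are defined: x = π/3.
LHS = cos²(x) ≈ 0.2500
RHS = cos(x²) ≈ 0.4566
Since 0.2500 ≠ 0.4566, the equation fails at this point, so it cannot hold for every real x for which both sides are defined.
cos²(x) means (cos x)², squaring the output; cos(x²) squares the input. These are different functions.

Conclusion: No, this is NOT an identity.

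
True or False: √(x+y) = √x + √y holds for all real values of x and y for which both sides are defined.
Claim: √(x+y) = √x + √y.
Test a specific point where both sides are defined: x = 1/2, y = 3.
LHS = √(x+y) ≈ 1.8708
RHS = √x + √y ≈ 2.4392
Since 1.8708 ≠ 2.4392, the equation fails at this point, so it cannot hold for all real values of x and y for which both sides are defined.
Squaring the right side gives x + 2√(xy) + y, not x + y.

Conclusion: False.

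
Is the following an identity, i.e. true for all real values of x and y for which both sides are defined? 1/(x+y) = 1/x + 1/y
Claim: 1/(x+y) = 1/x + 1/y.
Test a specific point where both sides are defined: x = 5, y = -2.
LHS = 1/(x+y) ≈ 0.3333
RHS = 1/x + 1/y ≈ -0.3000
Since 0.3333 ≠ -0.3000, the equation fails at this point, so it cannot hold for all real values of x and y for which both sides are defined.
1/x + 1/y = (x+y)/(xy), which is not 1/(x+y).

Conclusion: No, this is NOT an identity.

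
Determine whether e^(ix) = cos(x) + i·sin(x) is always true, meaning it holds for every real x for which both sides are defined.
Claim: e^(ix) = cos(x) + i·sin(x).
Reasoning: Euler's formula. Expand e^(ix) = Σ (ix)^k / k!. Since i² = -1, the even-k terms are Σ (-1)^m x^(2m)/(2m)! = cos(x) and the odd-k terms are i · Σ (-1)^m x^(2m+1)/(2m+1)! = i·sin(x).
So the two sides agree for every real x for which both sides are defined.

Conclusion: Yes, this is an identity.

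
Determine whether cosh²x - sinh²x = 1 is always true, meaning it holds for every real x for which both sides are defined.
Yes, this is an identity.

Claim: cosh²x - sinh²x = 1.
Reasoning: With cosh(x) = (e^x + e^-x)/2 and sinh(x) = (e^x - e^-x)/2: cosh²x = (e^(2x) + 2 + e^(-2x))/4 and sinh²x = (e^(2x) - 2 + e^(-2x))/4. Subtracting leaves 4/4 = 1.
So the two sides agree for every real x for which both sides are defined.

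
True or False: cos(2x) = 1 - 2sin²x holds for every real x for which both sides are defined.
Claim: cos(2x) = 1 - 2sin²x.
Reasoning: cos(2x) = cos²x - sin²x. Replace cos²x by 1 - sin²x: (1 - sin²x) - sin²x = 1 - 2sin²x.
So the two sides agree for every real x for which both sides are defined.

Conclusion: True.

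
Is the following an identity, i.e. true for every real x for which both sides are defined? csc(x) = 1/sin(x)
Yes, this is an identity.

Claim: csc(x) = 1/sin(x).
Reasoning: csc(x) is by definition the reciprocal of sin(x), wherever sin(x) ≠ 0.
So the two sides agree for every real x for which both sides are defined.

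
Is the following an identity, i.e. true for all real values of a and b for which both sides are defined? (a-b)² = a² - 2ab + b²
Yes, this is an identity.

Claim: (a-b)² = a² - 2ab + b².
Reasoning: Expand: (a-b)² = (a-b)(a-b) = a·a - a·b - b·a + b·b = a² - 2ab + b².
So the two sides agree for all real values of a and b for which both sides are defined.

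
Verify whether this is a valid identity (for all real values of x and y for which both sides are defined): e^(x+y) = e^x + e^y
No, this is NOT an identity.

Claim: e^(x+y) = e^x + e^y.
Test a specific point where both sides are defined: x = 1, y = 4.
LHS = e^(x+y) ≈ 148.4132
RHS = e^x + e^y ≈ 57.3164
Since 148.4132 ≠ 57.3164, the equation fails at this point, so it cannot hold for all real values of x and y for which both sides are defined.
The correct rule is e^(x+y) = e^x · e^y (a product, not a sum).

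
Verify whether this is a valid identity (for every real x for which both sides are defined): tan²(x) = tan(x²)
Claim: tan²(x) = tan(x²).
Test a specific point where both sides are defined: x = -π/3.
LHS = tan²(x) ≈ 3.0000
RHS = tan(x²) ≈ 1.9485
Since 3.0000 ≠ 1.9485, the equation fails at this point, so it cannot hold for every real x for which both sides are defined.
tan²(x) means (tan x)², squaring the output; tan(x²) squares the input. These are different functions.

Conclusion: No, this is NOT an identity.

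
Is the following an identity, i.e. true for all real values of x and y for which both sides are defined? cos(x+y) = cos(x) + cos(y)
Claim: cos(x+y) = cos(x) + cos(y).
Test a specific point where both sides are defined: x = π, y = π/6.
LHS = cos(x+y) ≈ -0.8660
RHS = cos(x) + cos(y) ≈ -0.1340
Since -0.8660 ≠ -0.1340, the equation fails at this point, so it cannot hold for all real values of x and y for which both sides are defined.
The correct expansion is cos(x+y) = cos(x)cos(y) - sin(x)sin(y); cosine is not additive.

Conclusion: No, this is NOT an identity.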